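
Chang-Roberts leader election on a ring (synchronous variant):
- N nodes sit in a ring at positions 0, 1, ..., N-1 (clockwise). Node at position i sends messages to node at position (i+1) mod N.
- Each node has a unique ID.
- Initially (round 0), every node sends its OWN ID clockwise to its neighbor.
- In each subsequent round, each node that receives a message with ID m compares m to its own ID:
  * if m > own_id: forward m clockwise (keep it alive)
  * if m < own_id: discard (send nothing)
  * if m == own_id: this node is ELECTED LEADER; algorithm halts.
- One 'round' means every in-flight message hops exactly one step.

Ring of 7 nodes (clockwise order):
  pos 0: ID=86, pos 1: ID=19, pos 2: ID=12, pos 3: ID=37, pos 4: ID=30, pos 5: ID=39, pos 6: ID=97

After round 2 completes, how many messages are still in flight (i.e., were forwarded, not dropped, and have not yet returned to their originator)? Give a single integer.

Round 1: pos1(id19) recv 86: fwd; pos2(id12) recv 19: fwd; pos3(id37) recv 12: drop; pos4(id30) recv 37: fwd; pos5(id39) recv 30: drop; pos6(id97) recv 39: drop; pos0(id86) recv 97: fwd
Round 2: pos2(id12) recv 86: fwd; pos3(id37) recv 19: drop; pos5(id39) recv 37: drop; pos1(id19) recv 97: fwd
After round 2: 2 messages still in flight

Answer: 2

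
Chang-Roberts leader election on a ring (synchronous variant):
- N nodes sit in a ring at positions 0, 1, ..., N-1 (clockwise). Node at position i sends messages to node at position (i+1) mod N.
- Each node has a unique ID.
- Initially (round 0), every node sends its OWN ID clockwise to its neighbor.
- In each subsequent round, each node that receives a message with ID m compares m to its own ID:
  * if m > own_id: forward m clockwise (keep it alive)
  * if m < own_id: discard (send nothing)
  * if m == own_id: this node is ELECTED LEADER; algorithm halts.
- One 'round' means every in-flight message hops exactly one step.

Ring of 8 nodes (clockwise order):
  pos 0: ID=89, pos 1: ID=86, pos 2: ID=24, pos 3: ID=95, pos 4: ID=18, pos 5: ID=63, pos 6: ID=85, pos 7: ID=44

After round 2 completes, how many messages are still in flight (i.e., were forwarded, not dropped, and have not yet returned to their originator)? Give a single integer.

Answer: 2

Derivation:
Round 1: pos1(id86) recv 89: fwd; pos2(id24) recv 86: fwd; pos3(id95) recv 24: drop; pos4(id18) recv 95: fwd; pos5(id63) recv 18: drop; pos6(id85) recv 63: drop; pos7(id44) recv 85: fwd; pos0(id89) recv 44: drop
Round 2: pos2(id24) recv 89: fwd; pos3(id95) recv 86: drop; pos5(id63) recv 95: fwd; pos0(id89) recv 85: drop
After round 2: 2 messages still in flight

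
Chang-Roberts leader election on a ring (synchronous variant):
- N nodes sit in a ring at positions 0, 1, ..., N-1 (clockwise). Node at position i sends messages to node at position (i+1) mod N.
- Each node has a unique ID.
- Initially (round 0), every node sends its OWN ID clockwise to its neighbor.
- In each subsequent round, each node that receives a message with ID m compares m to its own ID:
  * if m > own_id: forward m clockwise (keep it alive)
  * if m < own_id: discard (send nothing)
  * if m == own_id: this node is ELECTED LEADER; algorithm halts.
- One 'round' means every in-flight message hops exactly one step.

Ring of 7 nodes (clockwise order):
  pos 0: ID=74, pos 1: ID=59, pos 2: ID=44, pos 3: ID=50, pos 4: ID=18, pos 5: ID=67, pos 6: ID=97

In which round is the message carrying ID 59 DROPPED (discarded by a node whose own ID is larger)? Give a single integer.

Answer: 4

Derivation:
Round 1: pos1(id59) recv 74: fwd; pos2(id44) recv 59: fwd; pos3(id50) recv 44: drop; pos4(id18) recv 50: fwd; pos5(id67) recv 18: drop; pos6(id97) recv 67: drop; pos0(id74) recv 97: fwd
Round 2: pos2(id44) recv 74: fwd; pos3(id50) recv 59: fwd; pos5(id67) recv 50: drop; pos1(id59) recv 97: fwd
Round 3: pos3(id50) recv 74: fwd; pos4(id18) recv 59: fwd; pos2(id44) recv 97: fwd
Round 4: pos4(id18) recv 74: fwd; pos5(id67) recv 59: drop; pos3(id50) recv 97: fwd
Round 5: pos5(id67) recv 74: fwd; pos4(id18) recv 97: fwd
Round 6: pos6(id97) recv 74: drop; pos5(id67) recv 97: fwd
Round 7: pos6(id97) recv 97: ELECTED
Message ID 59 originates at pos 1; dropped at pos 5 in round 4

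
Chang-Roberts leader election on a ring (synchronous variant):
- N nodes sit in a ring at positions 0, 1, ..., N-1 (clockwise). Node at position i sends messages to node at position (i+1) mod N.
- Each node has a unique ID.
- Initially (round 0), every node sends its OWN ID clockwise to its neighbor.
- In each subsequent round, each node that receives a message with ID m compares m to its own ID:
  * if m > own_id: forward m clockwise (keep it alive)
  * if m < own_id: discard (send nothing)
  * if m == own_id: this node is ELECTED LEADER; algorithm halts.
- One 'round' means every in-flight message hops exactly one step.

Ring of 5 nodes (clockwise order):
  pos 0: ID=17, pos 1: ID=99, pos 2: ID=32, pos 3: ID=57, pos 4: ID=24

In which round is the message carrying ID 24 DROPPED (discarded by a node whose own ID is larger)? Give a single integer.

Answer: 2

Derivation:
Round 1: pos1(id99) recv 17: drop; pos2(id32) recv 99: fwd; pos3(id57) recv 32: drop; pos4(id24) recv 57: fwd; pos0(id17) recv 24: fwd
Round 2: pos3(id57) recv 99: fwd; pos0(id17) recv 57: fwd; pos1(id99) recv 24: drop
Round 3: pos4(id24) recv 99: fwd; pos1(id99) recv 57: drop
Round 4: pos0(id17) recv 99: fwd
Round 5: pos1(id99) recv 99: ELECTED
Message ID 24 originates at pos 4; dropped at pos 1 in round 2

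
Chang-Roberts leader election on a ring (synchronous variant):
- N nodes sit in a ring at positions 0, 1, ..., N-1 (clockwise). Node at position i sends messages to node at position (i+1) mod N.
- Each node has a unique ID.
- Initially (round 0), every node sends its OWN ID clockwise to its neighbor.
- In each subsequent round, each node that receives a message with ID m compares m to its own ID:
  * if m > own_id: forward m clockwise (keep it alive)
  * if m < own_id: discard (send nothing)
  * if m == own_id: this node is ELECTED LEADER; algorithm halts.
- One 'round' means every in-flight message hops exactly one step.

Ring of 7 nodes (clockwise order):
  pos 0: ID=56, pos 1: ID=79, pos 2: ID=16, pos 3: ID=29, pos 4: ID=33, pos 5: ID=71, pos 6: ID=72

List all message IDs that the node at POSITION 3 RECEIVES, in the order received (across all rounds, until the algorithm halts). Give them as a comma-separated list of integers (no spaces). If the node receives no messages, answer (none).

Answer: 16,79

Derivation:
Round 1: pos1(id79) recv 56: drop; pos2(id16) recv 79: fwd; pos3(id29) recv 16: drop; pos4(id33) recv 29: drop; pos5(id71) recv 33: drop; pos6(id72) recv 71: drop; pos0(id56) recv 72: fwd
Round 2: pos3(id29) recv 79: fwd; pos1(id79) recv 72: drop
Round 3: pos4(id33) recv 79: fwd
Round 4: pos5(id71) recv 79: fwd
Round 5: pos6(id72) recv 79: fwd
Round 6: pos0(id56) recv 79: fwd
Round 7: pos1(id79) recv 79: ELECTED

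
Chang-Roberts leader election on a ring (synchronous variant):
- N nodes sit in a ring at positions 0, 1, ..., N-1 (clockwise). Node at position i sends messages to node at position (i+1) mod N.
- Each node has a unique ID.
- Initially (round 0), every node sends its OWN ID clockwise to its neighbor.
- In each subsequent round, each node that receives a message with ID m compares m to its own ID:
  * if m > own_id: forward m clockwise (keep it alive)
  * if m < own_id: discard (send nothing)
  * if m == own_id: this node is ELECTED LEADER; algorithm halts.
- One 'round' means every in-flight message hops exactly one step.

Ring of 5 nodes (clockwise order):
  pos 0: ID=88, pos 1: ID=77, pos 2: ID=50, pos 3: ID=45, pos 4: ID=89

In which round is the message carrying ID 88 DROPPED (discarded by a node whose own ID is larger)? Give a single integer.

Round 1: pos1(id77) recv 88: fwd; pos2(id50) recv 77: fwd; pos3(id45) recv 50: fwd; pos4(id89) recv 45: drop; pos0(id88) recv 89: fwd
Round 2: pos2(id50) recv 88: fwd; pos3(id45) recv 77: fwd; pos4(id89) recv 50: drop; pos1(id77) recv 89: fwd
Round 3: pos3(id45) recv 88: fwd; pos4(id89) recv 77: drop; pos2(id50) recv 89: fwd
Round 4: pos4(id89) recv 88: drop; pos3(id45) recv 89: fwd
Round 5: pos4(id89) recv 89: ELECTED
Message ID 88 originates at pos 0; dropped at pos 4 in round 4

Answer: 4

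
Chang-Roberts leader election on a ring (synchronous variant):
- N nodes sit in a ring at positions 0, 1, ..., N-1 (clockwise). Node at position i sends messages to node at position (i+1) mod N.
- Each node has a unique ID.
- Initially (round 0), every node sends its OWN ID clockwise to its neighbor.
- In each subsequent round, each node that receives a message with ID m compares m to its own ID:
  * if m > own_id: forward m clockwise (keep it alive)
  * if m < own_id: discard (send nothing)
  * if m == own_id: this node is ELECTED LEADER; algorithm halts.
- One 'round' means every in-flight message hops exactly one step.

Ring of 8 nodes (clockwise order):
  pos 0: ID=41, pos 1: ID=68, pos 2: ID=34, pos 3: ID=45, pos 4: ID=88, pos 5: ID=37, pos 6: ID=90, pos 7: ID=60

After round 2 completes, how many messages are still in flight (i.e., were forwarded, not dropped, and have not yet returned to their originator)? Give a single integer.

Answer: 2

Derivation:
Round 1: pos1(id68) recv 41: drop; pos2(id34) recv 68: fwd; pos3(id45) recv 34: drop; pos4(id88) recv 45: drop; pos5(id37) recv 88: fwd; pos6(id90) recv 37: drop; pos7(id60) recv 90: fwd; pos0(id41) recv 60: fwd
Round 2: pos3(id45) recv 68: fwd; pos6(id90) recv 88: drop; pos0(id41) recv 90: fwd; pos1(id68) recv 60: drop
After round 2: 2 messages still in flight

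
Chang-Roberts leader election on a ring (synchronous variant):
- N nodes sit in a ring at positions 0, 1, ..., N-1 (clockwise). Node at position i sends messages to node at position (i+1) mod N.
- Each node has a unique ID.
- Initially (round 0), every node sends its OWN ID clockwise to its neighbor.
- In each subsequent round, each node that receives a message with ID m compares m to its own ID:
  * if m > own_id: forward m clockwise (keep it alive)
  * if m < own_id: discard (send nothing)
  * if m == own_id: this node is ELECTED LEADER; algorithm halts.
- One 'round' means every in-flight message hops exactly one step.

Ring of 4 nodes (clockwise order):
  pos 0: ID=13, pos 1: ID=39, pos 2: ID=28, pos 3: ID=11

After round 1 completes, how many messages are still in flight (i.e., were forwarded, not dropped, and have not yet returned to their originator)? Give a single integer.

Answer: 2

Derivation:
Round 1: pos1(id39) recv 13: drop; pos2(id28) recv 39: fwd; pos3(id11) recv 28: fwd; pos0(id13) recv 11: drop
After round 1: 2 messages still in flight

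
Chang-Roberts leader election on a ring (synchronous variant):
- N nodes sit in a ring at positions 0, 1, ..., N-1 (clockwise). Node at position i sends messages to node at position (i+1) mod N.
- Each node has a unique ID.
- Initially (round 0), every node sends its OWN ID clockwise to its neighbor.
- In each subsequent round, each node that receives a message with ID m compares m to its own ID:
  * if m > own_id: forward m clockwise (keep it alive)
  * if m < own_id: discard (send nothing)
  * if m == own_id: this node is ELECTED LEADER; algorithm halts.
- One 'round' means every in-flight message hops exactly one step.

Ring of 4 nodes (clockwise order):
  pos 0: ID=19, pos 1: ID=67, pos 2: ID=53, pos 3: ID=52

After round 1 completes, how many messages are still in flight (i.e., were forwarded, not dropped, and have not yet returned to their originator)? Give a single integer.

Answer: 3

Derivation:
Round 1: pos1(id67) recv 19: drop; pos2(id53) recv 67: fwd; pos3(id52) recv 53: fwd; pos0(id19) recv 52: fwd
After round 1: 3 messages still in flight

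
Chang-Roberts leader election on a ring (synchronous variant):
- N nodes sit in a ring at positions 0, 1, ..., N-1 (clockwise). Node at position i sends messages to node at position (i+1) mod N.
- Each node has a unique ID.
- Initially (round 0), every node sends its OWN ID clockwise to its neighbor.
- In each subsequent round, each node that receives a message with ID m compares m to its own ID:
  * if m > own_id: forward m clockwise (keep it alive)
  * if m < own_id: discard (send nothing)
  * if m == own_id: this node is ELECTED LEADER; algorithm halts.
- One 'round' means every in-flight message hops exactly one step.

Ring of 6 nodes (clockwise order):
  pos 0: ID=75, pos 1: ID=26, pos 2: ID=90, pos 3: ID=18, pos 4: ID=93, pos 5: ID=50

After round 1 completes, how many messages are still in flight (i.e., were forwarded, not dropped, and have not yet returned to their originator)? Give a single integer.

Round 1: pos1(id26) recv 75: fwd; pos2(id90) recv 26: drop; pos3(id18) recv 90: fwd; pos4(id93) recv 18: drop; pos5(id50) recv 93: fwd; pos0(id75) recv 50: drop
After round 1: 3 messages still in flight

Answer: 3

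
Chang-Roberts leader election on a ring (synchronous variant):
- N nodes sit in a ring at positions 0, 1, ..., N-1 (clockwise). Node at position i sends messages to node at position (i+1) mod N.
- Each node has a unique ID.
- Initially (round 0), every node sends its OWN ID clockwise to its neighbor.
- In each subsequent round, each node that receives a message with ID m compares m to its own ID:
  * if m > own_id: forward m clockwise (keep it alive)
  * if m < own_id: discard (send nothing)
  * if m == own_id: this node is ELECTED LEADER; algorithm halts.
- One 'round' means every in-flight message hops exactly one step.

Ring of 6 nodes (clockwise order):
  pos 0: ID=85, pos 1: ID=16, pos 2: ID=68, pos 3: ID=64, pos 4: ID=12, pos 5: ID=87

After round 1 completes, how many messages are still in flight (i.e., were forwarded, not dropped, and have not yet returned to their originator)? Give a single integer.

Answer: 4

Derivation:
Round 1: pos1(id16) recv 85: fwd; pos2(id68) recv 16: drop; pos3(id64) recv 68: fwd; pos4(id12) recv 64: fwd; pos5(id87) recv 12: drop; pos0(id85) recv 87: fwd
After round 1: 4 messages still in flight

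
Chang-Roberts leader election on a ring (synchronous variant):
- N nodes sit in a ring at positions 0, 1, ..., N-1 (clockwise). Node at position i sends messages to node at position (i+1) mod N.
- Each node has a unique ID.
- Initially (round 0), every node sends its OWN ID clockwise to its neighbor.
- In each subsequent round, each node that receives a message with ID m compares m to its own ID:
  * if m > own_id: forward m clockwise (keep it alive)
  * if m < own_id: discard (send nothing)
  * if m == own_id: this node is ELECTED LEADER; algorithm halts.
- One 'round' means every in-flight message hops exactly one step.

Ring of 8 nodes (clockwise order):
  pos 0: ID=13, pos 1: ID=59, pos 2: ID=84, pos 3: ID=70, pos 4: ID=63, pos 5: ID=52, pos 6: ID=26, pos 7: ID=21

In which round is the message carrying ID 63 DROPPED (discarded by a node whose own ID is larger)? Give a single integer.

Answer: 6

Derivation:
Round 1: pos1(id59) recv 13: drop; pos2(id84) recv 59: drop; pos3(id70) recv 84: fwd; pos4(id63) recv 70: fwd; pos5(id52) recv 63: fwd; pos6(id26) recv 52: fwd; pos7(id21) recv 26: fwd; pos0(id13) recv 21: fwd
Round 2: pos4(id63) recv 84: fwd; pos5(id52) recv 70: fwd; pos6(id26) recv 63: fwd; pos7(id21) recv 52: fwd; pos0(id13) recv 26: fwd; pos1(id59) recv 21: drop
Round 3: pos5(id52) recv 84: fwd; pos6(id26) recv 70: fwd; pos7(id21) recv 63: fwd; pos0(id13) recv 52: fwd; pos1(id59) recv 26: drop
Round 4: pos6(id26) recv 84: fwd; pos7(id21) recv 70: fwd; pos0(id13) recv 63: fwd; pos1(id59) recv 52: drop
Round 5: pos7(id21) recv 84: fwd; pos0(id13) recv 70: fwd; pos1(id59) recv 63: fwd
Round 6: pos0(id13) recv 84: fwd; pos1(id59) recv 70: fwd; pos2(id84) recv 63: drop
Round 7: pos1(id59) recv 84: fwd; pos2(id84) recv 70: drop
Round 8: pos2(id84) recv 84: ELECTED
Message ID 63 originates at pos 4; dropped at pos 2 in round 6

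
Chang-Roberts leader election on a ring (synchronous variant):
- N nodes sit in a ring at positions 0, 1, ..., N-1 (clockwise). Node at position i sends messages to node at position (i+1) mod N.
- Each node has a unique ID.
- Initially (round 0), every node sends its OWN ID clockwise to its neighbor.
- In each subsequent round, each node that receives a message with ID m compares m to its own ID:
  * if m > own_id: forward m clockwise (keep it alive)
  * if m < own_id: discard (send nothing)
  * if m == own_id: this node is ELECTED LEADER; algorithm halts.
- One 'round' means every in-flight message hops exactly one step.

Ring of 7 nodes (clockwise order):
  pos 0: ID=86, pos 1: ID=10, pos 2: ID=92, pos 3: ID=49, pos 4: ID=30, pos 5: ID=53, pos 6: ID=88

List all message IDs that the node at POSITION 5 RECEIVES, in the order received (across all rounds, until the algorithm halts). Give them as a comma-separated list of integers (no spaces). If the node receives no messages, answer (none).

Round 1: pos1(id10) recv 86: fwd; pos2(id92) recv 10: drop; pos3(id49) recv 92: fwd; pos4(id30) recv 49: fwd; pos5(id53) recv 30: drop; pos6(id88) recv 53: drop; pos0(id86) recv 88: fwd
Round 2: pos2(id92) recv 86: drop; pos4(id30) recv 92: fwd; pos5(id53) recv 49: drop; pos1(id10) recv 88: fwd
Round 3: pos5(id53) recv 92: fwd; pos2(id92) recv 88: drop
Round 4: pos6(id88) recv 92: fwd
Round 5: pos0(id86) recv 92: fwd
Round 6: pos1(id10) recv 92: fwd
Round 7: pos2(id92) recv 92: ELECTED

Answer: 30,49,92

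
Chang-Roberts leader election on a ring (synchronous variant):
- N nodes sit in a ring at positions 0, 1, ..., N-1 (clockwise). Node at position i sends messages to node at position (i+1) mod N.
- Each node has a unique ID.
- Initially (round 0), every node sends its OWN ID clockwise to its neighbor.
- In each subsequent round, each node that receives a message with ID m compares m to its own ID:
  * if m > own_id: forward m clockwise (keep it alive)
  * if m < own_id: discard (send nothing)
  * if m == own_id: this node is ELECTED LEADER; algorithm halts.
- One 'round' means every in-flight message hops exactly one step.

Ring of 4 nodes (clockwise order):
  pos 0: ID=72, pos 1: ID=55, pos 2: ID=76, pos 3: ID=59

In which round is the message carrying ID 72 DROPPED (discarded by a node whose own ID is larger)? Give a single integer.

Answer: 2

Derivation:
Round 1: pos1(id55) recv 72: fwd; pos2(id76) recv 55: drop; pos3(id59) recv 76: fwd; pos0(id72) recv 59: drop
Round 2: pos2(id76) recv 72: drop; pos0(id72) recv 76: fwd
Round 3: pos1(id55) recv 76: fwd
Round 4: pos2(id76) recv 76: ELECTED
Message ID 72 originates at pos 0; dropped at pos 2 in round 2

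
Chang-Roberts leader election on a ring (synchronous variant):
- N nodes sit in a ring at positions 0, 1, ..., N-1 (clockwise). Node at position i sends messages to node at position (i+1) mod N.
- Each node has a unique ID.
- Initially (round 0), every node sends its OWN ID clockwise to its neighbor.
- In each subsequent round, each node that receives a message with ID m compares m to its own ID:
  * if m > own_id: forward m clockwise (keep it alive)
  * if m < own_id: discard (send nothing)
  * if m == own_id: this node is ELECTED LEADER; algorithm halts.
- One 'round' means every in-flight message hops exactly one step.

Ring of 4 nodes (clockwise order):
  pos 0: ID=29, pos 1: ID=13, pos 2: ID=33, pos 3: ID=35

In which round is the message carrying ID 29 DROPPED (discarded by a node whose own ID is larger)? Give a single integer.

Answer: 2

Derivation:
Round 1: pos1(id13) recv 29: fwd; pos2(id33) recv 13: drop; pos3(id35) recv 33: drop; pos0(id29) recv 35: fwd
Round 2: pos2(id33) recv 29: drop; pos1(id13) recv 35: fwd
Round 3: pos2(id33) recv 35: fwd
Round 4: pos3(id35) recv 35: ELECTED
Message ID 29 originates at pos 0; dropped at pos 2 in round 2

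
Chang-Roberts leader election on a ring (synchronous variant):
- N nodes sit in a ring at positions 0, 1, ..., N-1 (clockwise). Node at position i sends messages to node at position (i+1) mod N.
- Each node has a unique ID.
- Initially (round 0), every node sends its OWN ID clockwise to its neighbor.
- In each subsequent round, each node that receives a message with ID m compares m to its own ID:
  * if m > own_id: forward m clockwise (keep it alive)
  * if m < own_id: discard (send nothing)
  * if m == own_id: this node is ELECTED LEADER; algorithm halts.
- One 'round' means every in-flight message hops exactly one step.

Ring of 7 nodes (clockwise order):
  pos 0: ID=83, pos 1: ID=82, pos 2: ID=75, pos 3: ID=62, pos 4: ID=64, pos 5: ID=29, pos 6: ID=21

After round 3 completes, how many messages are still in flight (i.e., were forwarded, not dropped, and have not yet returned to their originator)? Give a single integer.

Answer: 3

Derivation:
Round 1: pos1(id82) recv 83: fwd; pos2(id75) recv 82: fwd; pos3(id62) recv 75: fwd; pos4(id64) recv 62: drop; pos5(id29) recv 64: fwd; pos6(id21) recv 29: fwd; pos0(id83) recv 21: drop
Round 2: pos2(id75) recv 83: fwd; pos3(id62) recv 82: fwd; pos4(id64) recv 75: fwd; pos6(id21) recv 64: fwd; pos0(id83) recv 29: drop
Round 3: pos3(id62) recv 83: fwd; pos4(id64) recv 82: fwd; pos5(id29) recv 75: fwd; pos0(id83) recv 64: drop
After round 3: 3 messages still in flight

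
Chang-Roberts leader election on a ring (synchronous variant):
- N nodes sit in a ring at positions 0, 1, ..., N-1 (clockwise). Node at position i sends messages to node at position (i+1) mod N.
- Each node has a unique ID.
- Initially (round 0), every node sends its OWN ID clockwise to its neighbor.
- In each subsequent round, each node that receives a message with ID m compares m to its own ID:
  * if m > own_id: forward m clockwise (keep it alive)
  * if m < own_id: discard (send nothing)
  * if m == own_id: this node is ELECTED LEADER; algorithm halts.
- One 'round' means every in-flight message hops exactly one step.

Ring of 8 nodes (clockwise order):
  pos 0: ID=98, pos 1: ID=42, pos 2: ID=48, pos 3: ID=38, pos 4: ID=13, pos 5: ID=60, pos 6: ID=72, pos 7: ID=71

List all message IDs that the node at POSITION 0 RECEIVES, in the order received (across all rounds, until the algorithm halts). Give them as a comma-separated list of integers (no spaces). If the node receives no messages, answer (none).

Answer: 71,72,98

Derivation:
Round 1: pos1(id42) recv 98: fwd; pos2(id48) recv 42: drop; pos3(id38) recv 48: fwd; pos4(id13) recv 38: fwd; pos5(id60) recv 13: drop; pos6(id72) recv 60: drop; pos7(id71) recv 72: fwd; pos0(id98) recv 71: drop
Round 2: pos2(id48) recv 98: fwd; pos4(id13) recv 48: fwd; pos5(id60) recv 38: drop; pos0(id98) recv 72: drop
Round 3: pos3(id38) recv 98: fwd; pos5(id60) recv 48: drop
Round 4: pos4(id13) recv 98: fwd
Round 5: pos5(id60) recv 98: fwd
Round 6: pos6(id72) recv 98: fwd
Round 7: pos7(id71) recv 98: fwd
Round 8: pos0(id98) recv 98: ELECTED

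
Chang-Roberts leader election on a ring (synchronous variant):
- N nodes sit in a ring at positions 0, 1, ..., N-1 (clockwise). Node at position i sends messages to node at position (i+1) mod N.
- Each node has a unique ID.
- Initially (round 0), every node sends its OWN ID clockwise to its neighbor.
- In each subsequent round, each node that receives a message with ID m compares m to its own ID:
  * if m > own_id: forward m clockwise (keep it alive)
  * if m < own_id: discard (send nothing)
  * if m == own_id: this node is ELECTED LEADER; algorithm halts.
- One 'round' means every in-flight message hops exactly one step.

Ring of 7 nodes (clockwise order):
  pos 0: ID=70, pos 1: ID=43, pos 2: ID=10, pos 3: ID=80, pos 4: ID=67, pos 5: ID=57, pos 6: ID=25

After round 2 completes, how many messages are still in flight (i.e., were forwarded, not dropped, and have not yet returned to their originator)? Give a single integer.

Round 1: pos1(id43) recv 70: fwd; pos2(id10) recv 43: fwd; pos3(id80) recv 10: drop; pos4(id67) recv 80: fwd; pos5(id57) recv 67: fwd; pos6(id25) recv 57: fwd; pos0(id70) recv 25: drop
Round 2: pos2(id10) recv 70: fwd; pos3(id80) recv 43: drop; pos5(id57) recv 80: fwd; pos6(id25) recv 67: fwd; pos0(id70) recv 57: drop
After round 2: 3 messages still in flight

Answer: 3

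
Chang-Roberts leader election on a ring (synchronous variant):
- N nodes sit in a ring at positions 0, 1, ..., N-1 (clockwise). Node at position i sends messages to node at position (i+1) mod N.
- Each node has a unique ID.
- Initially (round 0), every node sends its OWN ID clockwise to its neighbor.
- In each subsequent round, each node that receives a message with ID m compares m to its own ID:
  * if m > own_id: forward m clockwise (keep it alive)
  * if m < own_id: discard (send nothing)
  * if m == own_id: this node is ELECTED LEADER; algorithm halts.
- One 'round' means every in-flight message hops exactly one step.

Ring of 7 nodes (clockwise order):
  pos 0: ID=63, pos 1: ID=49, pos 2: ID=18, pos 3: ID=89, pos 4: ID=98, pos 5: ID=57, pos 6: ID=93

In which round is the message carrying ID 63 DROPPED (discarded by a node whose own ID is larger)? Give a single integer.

Answer: 3

Derivation:
Round 1: pos1(id49) recv 63: fwd; pos2(id18) recv 49: fwd; pos3(id89) recv 18: drop; pos4(id98) recv 89: drop; pos5(id57) recv 98: fwd; pos6(id93) recv 57: drop; pos0(id63) recv 93: fwd
Round 2: pos2(id18) recv 63: fwd; pos3(id89) recv 49: drop; pos6(id93) recv 98: fwd; pos1(id49) recv 93: fwd
Round 3: pos3(id89) recv 63: drop; pos0(id63) recv 98: fwd; pos2(id18) recv 93: fwd
Round 4: pos1(id49) recv 98: fwd; pos3(id89) recv 93: fwd
Round 5: pos2(id18) recv 98: fwd; pos4(id98) recv 93: drop
Round 6: pos3(id89) recv 98: fwd
Round 7: pos4(id98) recv 98: ELECTED
Message ID 63 originates at pos 0; dropped at pos 3 in round 3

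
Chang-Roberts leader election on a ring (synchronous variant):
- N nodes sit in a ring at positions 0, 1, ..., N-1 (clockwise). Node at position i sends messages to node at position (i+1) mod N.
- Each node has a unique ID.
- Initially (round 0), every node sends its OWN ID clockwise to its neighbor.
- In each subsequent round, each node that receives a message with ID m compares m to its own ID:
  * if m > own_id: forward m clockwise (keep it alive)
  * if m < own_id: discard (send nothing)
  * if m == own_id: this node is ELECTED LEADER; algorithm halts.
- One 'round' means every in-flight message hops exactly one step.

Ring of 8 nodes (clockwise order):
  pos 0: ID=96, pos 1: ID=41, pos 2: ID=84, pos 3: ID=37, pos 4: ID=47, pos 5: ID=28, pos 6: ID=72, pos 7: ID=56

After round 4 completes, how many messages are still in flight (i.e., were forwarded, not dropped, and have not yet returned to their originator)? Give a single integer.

Answer: 2

Derivation:
Round 1: pos1(id41) recv 96: fwd; pos2(id84) recv 41: drop; pos3(id37) recv 84: fwd; pos4(id47) recv 37: drop; pos5(id28) recv 47: fwd; pos6(id72) recv 28: drop; pos7(id56) recv 72: fwd; pos0(id96) recv 56: drop
Round 2: pos2(id84) recv 96: fwd; pos4(id47) recv 84: fwd; pos6(id72) recv 47: drop; pos0(id96) recv 72: drop
Round 3: pos3(id37) recv 96: fwd; pos5(id28) recv 84: fwd
Round 4: pos4(id47) recv 96: fwd; pos6(id72) recv 84: fwd
After round 4: 2 messages still in flight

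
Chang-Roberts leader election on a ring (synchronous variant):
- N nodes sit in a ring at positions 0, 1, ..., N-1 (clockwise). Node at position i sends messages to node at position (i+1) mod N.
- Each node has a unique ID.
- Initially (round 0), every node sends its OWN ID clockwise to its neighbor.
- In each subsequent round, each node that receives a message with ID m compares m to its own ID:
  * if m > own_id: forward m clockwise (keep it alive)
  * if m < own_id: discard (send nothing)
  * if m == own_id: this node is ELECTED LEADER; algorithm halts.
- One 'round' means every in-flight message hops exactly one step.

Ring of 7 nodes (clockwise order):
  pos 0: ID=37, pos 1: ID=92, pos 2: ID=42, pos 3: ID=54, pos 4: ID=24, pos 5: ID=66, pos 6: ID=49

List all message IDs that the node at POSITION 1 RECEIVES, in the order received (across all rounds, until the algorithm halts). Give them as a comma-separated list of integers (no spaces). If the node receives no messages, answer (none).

Round 1: pos1(id92) recv 37: drop; pos2(id42) recv 92: fwd; pos3(id54) recv 42: drop; pos4(id24) recv 54: fwd; pos5(id66) recv 24: drop; pos6(id49) recv 66: fwd; pos0(id37) recv 49: fwd
Round 2: pos3(id54) recv 92: fwd; pos5(id66) recv 54: drop; pos0(id37) recv 66: fwd; pos1(id92) recv 49: drop
Round 3: pos4(id24) recv 92: fwd; pos1(id92) recv 66: drop
Round 4: pos5(id66) recv 92: fwd
Round 5: pos6(id49) recv 92: fwd
Round 6: pos0(id37) recv 92: fwd
Round 7: pos1(id92) recv 92: ELECTED

Answer: 37,49,66,92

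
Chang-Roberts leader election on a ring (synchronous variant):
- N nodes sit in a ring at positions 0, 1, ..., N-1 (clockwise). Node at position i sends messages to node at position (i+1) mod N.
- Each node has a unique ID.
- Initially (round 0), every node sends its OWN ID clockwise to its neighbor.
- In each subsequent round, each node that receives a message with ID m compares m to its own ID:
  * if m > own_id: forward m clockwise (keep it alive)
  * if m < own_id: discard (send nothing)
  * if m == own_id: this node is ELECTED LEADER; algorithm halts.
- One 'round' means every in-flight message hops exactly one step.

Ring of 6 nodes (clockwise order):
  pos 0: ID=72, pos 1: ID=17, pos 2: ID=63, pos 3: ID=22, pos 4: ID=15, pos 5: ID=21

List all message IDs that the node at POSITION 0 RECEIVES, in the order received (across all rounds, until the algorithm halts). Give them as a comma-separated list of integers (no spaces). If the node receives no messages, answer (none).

Round 1: pos1(id17) recv 72: fwd; pos2(id63) recv 17: drop; pos3(id22) recv 63: fwd; pos4(id15) recv 22: fwd; pos5(id21) recv 15: drop; pos0(id72) recv 21: drop
Round 2: pos2(id63) recv 72: fwd; pos4(id15) recv 63: fwd; pos5(id21) recv 22: fwd
Round 3: pos3(id22) recv 72: fwd; pos5(id21) recv 63: fwd; pos0(id72) recv 22: drop
Round 4: pos4(id15) recv 72: fwd; pos0(id72) recv 63: drop
Round 5: pos5(id21) recv 72: fwd
Round 6: pos0(id72) recv 72: ELECTED

Answer: 21,22,63,72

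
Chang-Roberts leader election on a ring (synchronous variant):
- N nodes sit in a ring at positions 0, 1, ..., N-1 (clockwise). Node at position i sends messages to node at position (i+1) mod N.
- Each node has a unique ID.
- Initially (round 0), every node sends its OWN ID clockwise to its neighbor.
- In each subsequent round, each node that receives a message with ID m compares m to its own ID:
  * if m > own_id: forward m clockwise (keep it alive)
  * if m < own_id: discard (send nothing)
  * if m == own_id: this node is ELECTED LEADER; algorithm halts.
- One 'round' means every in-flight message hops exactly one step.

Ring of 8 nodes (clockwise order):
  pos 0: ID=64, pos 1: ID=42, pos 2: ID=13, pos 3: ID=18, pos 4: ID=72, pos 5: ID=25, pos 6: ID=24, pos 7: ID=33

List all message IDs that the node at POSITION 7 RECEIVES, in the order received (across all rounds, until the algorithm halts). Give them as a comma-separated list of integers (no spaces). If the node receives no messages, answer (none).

Answer: 24,25,72

Derivation:
Round 1: pos1(id42) recv 64: fwd; pos2(id13) recv 42: fwd; pos3(id18) recv 13: drop; pos4(id72) recv 18: drop; pos5(id25) recv 72: fwd; pos6(id24) recv 25: fwd; pos7(id33) recv 24: drop; pos0(id64) recv 33: drop
Round 2: pos2(id13) recv 64: fwd; pos3(id18) recv 42: fwd; pos6(id24) recv 72: fwd; pos7(id33) recv 25: drop
Round 3: pos3(id18) recv 64: fwd; pos4(id72) recv 42: drop; pos7(id33) recv 72: fwd
Round 4: pos4(id72) recv 64: drop; pos0(id64) recv 72: fwd
Round 5: pos1(id42) recv 72: fwd
Round 6: pos2(id13) recv 72: fwd
Round 7: pos3(id18) recv 72: fwd
Round 8: pos4(id72) recv 72: ELECTED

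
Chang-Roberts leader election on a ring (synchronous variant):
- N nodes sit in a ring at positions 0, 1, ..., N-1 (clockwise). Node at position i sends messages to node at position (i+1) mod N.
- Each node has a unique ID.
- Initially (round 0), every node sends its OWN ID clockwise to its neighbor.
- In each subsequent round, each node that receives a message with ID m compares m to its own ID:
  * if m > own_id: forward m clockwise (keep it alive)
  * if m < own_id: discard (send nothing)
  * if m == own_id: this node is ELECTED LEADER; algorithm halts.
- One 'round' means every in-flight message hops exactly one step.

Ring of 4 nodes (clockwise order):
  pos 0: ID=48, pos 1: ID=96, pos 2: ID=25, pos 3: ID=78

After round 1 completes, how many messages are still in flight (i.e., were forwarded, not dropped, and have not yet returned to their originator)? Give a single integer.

Answer: 2

Derivation:
Round 1: pos1(id96) recv 48: drop; pos2(id25) recv 96: fwd; pos3(id78) recv 25: drop; pos0(id48) recv 78: fwd
After round 1: 2 messages still in flight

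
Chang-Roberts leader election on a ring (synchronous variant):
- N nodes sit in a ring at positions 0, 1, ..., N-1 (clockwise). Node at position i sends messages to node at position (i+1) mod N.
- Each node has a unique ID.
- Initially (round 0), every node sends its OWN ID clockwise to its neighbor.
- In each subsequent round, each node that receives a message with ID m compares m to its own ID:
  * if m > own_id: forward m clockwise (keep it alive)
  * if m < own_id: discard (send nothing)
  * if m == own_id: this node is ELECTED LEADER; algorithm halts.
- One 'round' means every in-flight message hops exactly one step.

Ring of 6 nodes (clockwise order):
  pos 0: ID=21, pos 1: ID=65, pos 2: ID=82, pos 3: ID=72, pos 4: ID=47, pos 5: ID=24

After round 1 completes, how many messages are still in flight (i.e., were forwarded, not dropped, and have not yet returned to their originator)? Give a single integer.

Answer: 4

Derivation:
Round 1: pos1(id65) recv 21: drop; pos2(id82) recv 65: drop; pos3(id72) recv 82: fwd; pos4(id47) recv 72: fwd; pos5(id24) recv 47: fwd; pos0(id21) recv 24: fwd
After round 1: 4 messages still in flight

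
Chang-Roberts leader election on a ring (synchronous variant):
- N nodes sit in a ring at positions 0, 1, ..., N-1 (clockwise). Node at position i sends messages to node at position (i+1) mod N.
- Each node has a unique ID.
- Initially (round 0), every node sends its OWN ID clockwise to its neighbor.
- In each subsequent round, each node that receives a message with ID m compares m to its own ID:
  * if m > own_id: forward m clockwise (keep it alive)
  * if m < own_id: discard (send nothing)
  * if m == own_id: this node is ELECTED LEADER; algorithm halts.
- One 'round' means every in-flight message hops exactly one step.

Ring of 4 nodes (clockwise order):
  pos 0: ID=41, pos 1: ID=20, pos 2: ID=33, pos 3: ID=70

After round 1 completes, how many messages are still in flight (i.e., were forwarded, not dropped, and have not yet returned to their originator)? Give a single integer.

Answer: 2

Derivation:
Round 1: pos1(id20) recv 41: fwd; pos2(id33) recv 20: drop; pos3(id70) recv 33: drop; pos0(id41) recv 70: fwd
After round 1: 2 messages still in flight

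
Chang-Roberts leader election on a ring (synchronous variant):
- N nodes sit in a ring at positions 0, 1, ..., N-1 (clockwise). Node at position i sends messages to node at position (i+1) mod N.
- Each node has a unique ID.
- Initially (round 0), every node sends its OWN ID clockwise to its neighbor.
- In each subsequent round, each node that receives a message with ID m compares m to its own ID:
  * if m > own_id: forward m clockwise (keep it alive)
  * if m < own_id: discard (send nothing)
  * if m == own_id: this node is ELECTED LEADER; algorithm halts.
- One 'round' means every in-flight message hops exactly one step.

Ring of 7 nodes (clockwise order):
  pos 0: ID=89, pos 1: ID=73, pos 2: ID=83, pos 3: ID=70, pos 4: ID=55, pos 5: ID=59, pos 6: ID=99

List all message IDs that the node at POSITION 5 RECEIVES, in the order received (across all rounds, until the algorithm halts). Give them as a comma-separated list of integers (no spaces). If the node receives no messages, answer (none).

Round 1: pos1(id73) recv 89: fwd; pos2(id83) recv 73: drop; pos3(id70) recv 83: fwd; pos4(id55) recv 70: fwd; pos5(id59) recv 55: drop; pos6(id99) recv 59: drop; pos0(id89) recv 99: fwd
Round 2: pos2(id83) recv 89: fwd; pos4(id55) recv 83: fwd; pos5(id59) recv 70: fwd; pos1(id73) recv 99: fwd
Round 3: pos3(id70) recv 89: fwd; pos5(id59) recv 83: fwd; pos6(id99) recv 70: drop; pos2(id83) recv 99: fwd
Round 4: pos4(id55) recv 89: fwd; pos6(id99) recv 83: drop; pos3(id70) recv 99: fwd
Round 5: pos5(id59) recv 89: fwd; pos4(id55) recv 99: fwd
Round 6: pos6(id99) recv 89: drop; pos5(id59) recv 99: fwd
Round 7: pos6(id99) recv 99: ELECTED

Answer: 55,70,83,89,99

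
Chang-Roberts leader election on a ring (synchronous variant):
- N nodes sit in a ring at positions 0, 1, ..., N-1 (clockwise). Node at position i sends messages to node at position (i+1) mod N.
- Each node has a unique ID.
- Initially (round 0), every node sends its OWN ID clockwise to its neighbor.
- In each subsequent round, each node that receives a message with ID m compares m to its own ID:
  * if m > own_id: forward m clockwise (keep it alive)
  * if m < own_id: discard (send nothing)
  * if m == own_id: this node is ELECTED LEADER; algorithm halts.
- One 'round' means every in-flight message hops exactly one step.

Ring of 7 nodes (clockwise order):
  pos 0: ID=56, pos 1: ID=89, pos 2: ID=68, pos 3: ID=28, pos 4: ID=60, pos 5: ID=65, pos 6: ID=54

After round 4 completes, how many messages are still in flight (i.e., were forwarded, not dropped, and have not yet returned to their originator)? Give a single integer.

Answer: 2

Derivation:
Round 1: pos1(id89) recv 56: drop; pos2(id68) recv 89: fwd; pos3(id28) recv 68: fwd; pos4(id60) recv 28: drop; pos5(id65) recv 60: drop; pos6(id54) recv 65: fwd; pos0(id56) recv 54: drop
Round 2: pos3(id28) recv 89: fwd; pos4(id60) recv 68: fwd; pos0(id56) recv 65: fwd
Round 3: pos4(id60) recv 89: fwd; pos5(id65) recv 68: fwd; pos1(id89) recv 65: drop
Round 4: pos5(id65) recv 89: fwd; pos6(id54) recv 68: fwd
After round 4: 2 messages still in flight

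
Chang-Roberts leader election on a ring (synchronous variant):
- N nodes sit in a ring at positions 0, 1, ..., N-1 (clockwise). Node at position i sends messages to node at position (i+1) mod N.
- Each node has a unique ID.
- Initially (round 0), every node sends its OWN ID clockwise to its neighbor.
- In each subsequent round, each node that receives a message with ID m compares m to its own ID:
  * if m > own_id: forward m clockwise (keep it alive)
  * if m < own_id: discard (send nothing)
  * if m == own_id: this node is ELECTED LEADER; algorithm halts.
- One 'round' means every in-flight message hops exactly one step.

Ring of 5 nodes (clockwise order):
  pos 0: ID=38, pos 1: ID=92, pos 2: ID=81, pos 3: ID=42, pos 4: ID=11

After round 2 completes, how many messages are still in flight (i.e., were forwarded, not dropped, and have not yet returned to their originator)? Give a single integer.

Round 1: pos1(id92) recv 38: drop; pos2(id81) recv 92: fwd; pos3(id42) recv 81: fwd; pos4(id11) recv 42: fwd; pos0(id38) recv 11: drop
Round 2: pos3(id42) recv 92: fwd; pos4(id11) recv 81: fwd; pos0(id38) recv 42: fwd
After round 2: 3 messages still in flight

Answer: 3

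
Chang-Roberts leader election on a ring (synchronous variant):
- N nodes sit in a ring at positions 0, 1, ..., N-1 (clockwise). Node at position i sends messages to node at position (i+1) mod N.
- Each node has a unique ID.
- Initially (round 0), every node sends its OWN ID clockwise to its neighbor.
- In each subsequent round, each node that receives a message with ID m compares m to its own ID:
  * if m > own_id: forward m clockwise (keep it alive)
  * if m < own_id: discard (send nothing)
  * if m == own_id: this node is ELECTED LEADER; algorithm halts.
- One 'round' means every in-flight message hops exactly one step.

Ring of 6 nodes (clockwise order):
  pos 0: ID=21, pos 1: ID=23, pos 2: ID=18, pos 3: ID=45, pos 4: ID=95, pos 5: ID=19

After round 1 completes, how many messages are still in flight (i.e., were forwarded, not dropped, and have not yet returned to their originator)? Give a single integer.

Round 1: pos1(id23) recv 21: drop; pos2(id18) recv 23: fwd; pos3(id45) recv 18: drop; pos4(id95) recv 45: drop; pos5(id19) recv 95: fwd; pos0(id21) recv 19: drop
After round 1: 2 messages still in flight

Answer: 2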